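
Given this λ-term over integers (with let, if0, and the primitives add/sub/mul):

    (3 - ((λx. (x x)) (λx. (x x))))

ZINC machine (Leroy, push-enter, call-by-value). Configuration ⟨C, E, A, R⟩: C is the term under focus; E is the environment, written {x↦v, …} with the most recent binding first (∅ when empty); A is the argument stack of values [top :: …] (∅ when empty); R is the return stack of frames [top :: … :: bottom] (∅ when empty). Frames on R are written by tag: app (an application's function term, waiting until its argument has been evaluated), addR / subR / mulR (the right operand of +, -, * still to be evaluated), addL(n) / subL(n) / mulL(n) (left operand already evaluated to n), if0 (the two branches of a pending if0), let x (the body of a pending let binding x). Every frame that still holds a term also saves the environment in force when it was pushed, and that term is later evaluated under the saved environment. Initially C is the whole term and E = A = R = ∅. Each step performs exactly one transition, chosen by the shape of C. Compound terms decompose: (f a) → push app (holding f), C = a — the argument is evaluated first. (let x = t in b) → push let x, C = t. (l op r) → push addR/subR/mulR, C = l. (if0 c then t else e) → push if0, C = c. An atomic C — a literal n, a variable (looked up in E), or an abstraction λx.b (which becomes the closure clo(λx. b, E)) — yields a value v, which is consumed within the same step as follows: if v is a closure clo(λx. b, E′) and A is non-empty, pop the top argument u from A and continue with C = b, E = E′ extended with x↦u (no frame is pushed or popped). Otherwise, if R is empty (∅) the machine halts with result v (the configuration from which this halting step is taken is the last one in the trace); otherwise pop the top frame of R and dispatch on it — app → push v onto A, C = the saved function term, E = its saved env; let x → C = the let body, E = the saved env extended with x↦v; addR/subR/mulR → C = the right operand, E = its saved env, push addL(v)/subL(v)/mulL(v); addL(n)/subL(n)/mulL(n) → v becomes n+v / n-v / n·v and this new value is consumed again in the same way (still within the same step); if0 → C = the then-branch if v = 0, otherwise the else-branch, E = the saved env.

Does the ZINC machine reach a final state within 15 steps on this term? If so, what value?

Answer: DIVERGES (no final state within 15 steps)

Execution trace:
[0] ⟨C=(3 - ((λx. (x x)) (λx. (x x)))); E=∅; A=∅; R=∅⟩
[1] ⟨C=3; E=∅; A=∅; R=[subR]⟩
[2] ⟨C=((λx. (x x)) (λx. (x x))); E=∅; A=∅; R=[subL(3)]⟩
[3] ⟨C=(λx. (x x)); E=∅; A=∅; R=[app :: subL(3)]⟩
[4] ⟨C=(λx. (x x)); E=∅; A=[clo(λx. (x x), ∅)]; R=[subL(3)]⟩
[5] ⟨C=(x x); E={x↦clo(λx. (x x), ∅)}; A=∅; R=[subL(3)]⟩
[6] ⟨C=x; E={x↦clo(λx. (x x), ∅)}; A=∅; R=[app :: subL(3)]⟩
[7] ⟨C=x; E={x↦clo(λx. (x x), ∅)}; A=[clo(λx. (x x), ∅)]; R=[subL(3)]⟩
… configuration repeats with period 3 (steps 5–7 recur indefinitely) …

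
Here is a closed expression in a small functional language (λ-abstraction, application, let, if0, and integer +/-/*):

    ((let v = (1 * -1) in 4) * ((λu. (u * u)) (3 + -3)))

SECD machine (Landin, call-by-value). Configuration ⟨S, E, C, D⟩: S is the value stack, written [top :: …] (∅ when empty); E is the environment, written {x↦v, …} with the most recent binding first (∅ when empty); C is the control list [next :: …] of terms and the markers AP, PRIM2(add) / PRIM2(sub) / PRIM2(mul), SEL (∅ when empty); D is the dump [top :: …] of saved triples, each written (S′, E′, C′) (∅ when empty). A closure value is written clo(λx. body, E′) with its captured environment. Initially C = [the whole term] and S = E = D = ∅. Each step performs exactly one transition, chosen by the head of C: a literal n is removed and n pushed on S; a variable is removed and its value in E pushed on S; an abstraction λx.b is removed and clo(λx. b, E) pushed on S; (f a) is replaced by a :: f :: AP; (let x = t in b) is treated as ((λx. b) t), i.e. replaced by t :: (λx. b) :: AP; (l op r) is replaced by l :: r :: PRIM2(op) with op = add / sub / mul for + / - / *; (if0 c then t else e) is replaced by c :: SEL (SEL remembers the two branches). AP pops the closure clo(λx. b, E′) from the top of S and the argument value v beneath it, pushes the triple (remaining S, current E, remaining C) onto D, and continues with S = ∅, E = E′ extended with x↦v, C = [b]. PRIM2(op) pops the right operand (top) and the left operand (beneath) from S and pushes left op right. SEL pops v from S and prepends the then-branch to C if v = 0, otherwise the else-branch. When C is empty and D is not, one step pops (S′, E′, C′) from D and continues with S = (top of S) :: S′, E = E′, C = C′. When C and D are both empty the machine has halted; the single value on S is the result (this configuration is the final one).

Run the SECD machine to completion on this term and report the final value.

Answer: 0

Execution trace:
0. <S=∅, E=∅, C=[((let v = (1 * -1) in 4) * ((λu. (u * u)) (3 + -3)))], D=∅>
1. <S=∅, E=∅, C=[(let v = (1 * -1) in 4) :: ((λu. (u * u)) (3 + -3)) :: PRIM2(mul)], D=∅>
2. <S=∅, E=∅, C=[(1 * -1) :: (λv. 4) :: AP :: ((λu. (u * u)) (3 + -3)) :: PRIM2(mul)], D=∅>
3. <S=∅, E=∅, C=[1 :: -1 :: PRIM2(mul) :: (λv. 4) :: AP :: ((λu. (u * u)) (3 + -3)) :: PRIM2(mul)], D=∅>
4. <S=[1], E=∅, C=[-1 :: PRIM2(mul) :: (λv. 4) :: AP :: ((λu. (u * u)) (3 + -3)) :: PRIM2(mul)], D=∅>
5. <S=[-1 :: 1], E=∅, C=[PRIM2(mul) :: (λv. 4) :: AP :: ((λu. (u * u)) (3 + -3)) :: PRIM2(mul)], D=∅>
6. <S=[-1], E=∅, C=[(λv. 4) :: AP :: ((λu. (u * u)) (3 + -3)) :: PRIM2(mul)], D=∅>
7. <S=[clo(λv. 4, ∅) :: -1], E=∅, C=[AP :: ((λu. (u * u)) (3 + -3)) :: PRIM2(mul)], D=∅>
8. <S=∅, E={v↦-1}, C=[4], D=[(∅, ∅, [((λu. (u * u)) (3 + -3)) :: PRIM2(mul)])]>
9. <S=[4], E={v↦-1}, C=∅, D=[(∅, ∅, [((λu. (u * u)) (3 + -3)) :: PRIM2(mul)])]>
10. <S=[4], E=∅, C=[((λu. (u * u)) (3 + -3)) :: PRIM2(mul)], D=∅>
11. <S=[4], E=∅, C=[(3 + -3) :: (λu. (u * u)) :: AP :: PRIM2(mul)], D=∅>
12. <S=[4], E=∅, C=[3 :: -3 :: PRIM2(add) :: (λu. (u * u)) :: AP :: PRIM2(mul)], D=∅>
13. <S=[3 :: 4], E=∅, C=[-3 :: PRIM2(add) :: (λu. (u * u)) :: AP :: PRIM2(mul)], D=∅>
14. <S=[-3 :: 3 :: 4], E=∅, C=[PRIM2(add) :: (λu. (u * u)) :: AP :: PRIM2(mul)], D=∅>
15. <S=[0 :: 4], E=∅, C=[(λu. (u * u)) :: AP :: PRIM2(mul)], D=∅>
16. <S=[clo(λu. (u * u), ∅) :: 0 :: 4], E=∅, C=[AP :: PRIM2(mul)], D=∅>
17. <S=∅, E={u↦0}, C=[(u * u)], D=[([4], ∅, [PRIM2(mul)])]>
18. <S=∅, E={u↦0}, C=[u :: u :: PRIM2(mul)], D=[([4], ∅, [PRIM2(mul)])]>
19. <S=[0], E={u↦0}, C=[u :: PRIM2(mul)], D=[([4], ∅, [PRIM2(mul)])]>
20. <S=[0 :: 0], E={u↦0}, C=[PRIM2(mul)], D=[([4], ∅, [PRIM2(mul)])]>
21. <S=[0], E={u↦0}, C=∅, D=[([4], ∅, [PRIM2(mul)])]>
22. <S=[0 :: 4], E=∅, C=[PRIM2(mul)], D=∅>
23. <S=[0], E=∅, C=∅, D=∅>
→ final value 0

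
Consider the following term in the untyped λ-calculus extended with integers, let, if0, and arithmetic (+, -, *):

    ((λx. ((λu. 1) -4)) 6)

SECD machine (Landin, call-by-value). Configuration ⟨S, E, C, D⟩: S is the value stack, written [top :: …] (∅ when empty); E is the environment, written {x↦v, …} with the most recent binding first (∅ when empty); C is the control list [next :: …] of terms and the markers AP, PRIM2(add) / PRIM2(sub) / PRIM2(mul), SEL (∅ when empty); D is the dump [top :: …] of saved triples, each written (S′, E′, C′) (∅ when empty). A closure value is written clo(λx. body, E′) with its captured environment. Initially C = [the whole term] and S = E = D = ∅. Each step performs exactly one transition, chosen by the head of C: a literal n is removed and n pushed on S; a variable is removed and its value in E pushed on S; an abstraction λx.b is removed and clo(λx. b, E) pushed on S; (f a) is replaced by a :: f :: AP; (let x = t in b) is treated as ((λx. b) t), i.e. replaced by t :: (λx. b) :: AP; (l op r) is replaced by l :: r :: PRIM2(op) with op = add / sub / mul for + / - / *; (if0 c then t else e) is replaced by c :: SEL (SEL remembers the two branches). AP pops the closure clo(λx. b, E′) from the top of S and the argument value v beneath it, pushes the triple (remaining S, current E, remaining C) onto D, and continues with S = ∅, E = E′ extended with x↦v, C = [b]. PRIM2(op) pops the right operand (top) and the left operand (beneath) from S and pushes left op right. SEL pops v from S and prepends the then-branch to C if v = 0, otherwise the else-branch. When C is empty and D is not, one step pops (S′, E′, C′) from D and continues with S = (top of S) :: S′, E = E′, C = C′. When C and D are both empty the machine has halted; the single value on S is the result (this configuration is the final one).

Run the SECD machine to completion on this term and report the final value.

Answer: 1

Derivation:
0. ⟨S=∅; E=∅; C=[((λx. ((λu. 1) -4)) 6)]; D=∅⟩
1. ⟨S=∅; E=∅; C=[6 :: (λx. ((λu. 1) -4)) :: AP]; D=∅⟩
2. ⟨S=[6]; E=∅; C=[(λx. ((λu. 1) -4)) :: AP]; D=∅⟩
3. ⟨S=[clo(λx. ((λu. 1) -4), ∅) :: 6]; E=∅; C=[AP]; D=∅⟩
4. ⟨S=∅; E={x↦6}; C=[((λu. 1) -4)]; D=[(∅, ∅, ∅)]⟩
5. ⟨S=∅; E={x↦6}; C=[-4 :: (λu. 1) :: AP]; D=[(∅, ∅, ∅)]⟩
6. ⟨S=[-4]; E={x↦6}; C=[(λu. 1) :: AP]; D=[(∅, ∅, ∅)]⟩
7. ⟨S=[clo(λu. 1, {x↦6}) :: -4]; E={x↦6}; C=[AP]; D=[(∅, ∅, ∅)]⟩
8. ⟨S=∅; E={u↦-4, x↦6}; C=[1]; D=[(∅, {x↦6}, ∅) :: (∅, ∅, ∅)]⟩
9. ⟨S=[1]; E={u↦-4, x↦6}; C=∅; D=[(∅, {x↦6}, ∅) :: (∅, ∅, ∅)]⟩
10. ⟨S=[1]; E={x↦6}; C=∅; D=[(∅, ∅, ∅)]⟩
11. ⟨S=[1]; E=∅; C=∅; D=∅⟩
→ final value 1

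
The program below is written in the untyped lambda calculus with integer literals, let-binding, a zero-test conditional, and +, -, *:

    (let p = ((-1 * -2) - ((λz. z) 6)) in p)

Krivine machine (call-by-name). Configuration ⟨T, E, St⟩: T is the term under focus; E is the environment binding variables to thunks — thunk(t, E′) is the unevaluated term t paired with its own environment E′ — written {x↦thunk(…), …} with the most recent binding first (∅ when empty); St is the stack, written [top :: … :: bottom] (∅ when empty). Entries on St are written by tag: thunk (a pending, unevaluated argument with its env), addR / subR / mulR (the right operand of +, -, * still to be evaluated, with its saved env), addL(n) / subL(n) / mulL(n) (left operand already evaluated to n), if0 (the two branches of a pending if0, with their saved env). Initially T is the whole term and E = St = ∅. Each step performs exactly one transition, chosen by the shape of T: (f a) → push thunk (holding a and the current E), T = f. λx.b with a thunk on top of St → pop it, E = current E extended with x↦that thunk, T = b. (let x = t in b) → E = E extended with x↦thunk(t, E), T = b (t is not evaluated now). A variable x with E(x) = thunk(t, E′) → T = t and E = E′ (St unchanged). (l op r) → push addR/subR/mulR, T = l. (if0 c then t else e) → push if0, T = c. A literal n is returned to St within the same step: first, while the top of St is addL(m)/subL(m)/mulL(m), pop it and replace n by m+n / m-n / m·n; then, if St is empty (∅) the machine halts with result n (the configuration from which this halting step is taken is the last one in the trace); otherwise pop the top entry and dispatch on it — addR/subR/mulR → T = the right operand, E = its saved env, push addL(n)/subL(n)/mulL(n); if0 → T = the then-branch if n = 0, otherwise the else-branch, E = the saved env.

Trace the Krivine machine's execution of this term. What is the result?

Answer: -4

Execution trace:
0. <T=(let p = ((-1 * -2) - ((λz. z) 6)) in p), E=∅, St=∅>
1. <T=p, E={p↦thunk(((-1 * -2) - ((λz. z) 6)), ∅)}, St=∅>
2. <T=((-1 * -2) - ((λz. z) 6)), E=∅, St=∅>
3. <T=(-1 * -2), E=∅, St=[subR]>
4. <T=-1, E=∅, St=[mulR :: subR]>
5. <T=-2, E=∅, St=[mulL(-1) :: subR]>
6. <T=((λz. z) 6), E=∅, St=[subL(2)]>
7. <T=(λz. z), E=∅, St=[thunk :: subL(2)]>
8. <T=z, E={z↦thunk(6, ∅)}, St=[subL(2)]>
9. <T=6, E=∅, St=[subL(2)]>
→ final value -4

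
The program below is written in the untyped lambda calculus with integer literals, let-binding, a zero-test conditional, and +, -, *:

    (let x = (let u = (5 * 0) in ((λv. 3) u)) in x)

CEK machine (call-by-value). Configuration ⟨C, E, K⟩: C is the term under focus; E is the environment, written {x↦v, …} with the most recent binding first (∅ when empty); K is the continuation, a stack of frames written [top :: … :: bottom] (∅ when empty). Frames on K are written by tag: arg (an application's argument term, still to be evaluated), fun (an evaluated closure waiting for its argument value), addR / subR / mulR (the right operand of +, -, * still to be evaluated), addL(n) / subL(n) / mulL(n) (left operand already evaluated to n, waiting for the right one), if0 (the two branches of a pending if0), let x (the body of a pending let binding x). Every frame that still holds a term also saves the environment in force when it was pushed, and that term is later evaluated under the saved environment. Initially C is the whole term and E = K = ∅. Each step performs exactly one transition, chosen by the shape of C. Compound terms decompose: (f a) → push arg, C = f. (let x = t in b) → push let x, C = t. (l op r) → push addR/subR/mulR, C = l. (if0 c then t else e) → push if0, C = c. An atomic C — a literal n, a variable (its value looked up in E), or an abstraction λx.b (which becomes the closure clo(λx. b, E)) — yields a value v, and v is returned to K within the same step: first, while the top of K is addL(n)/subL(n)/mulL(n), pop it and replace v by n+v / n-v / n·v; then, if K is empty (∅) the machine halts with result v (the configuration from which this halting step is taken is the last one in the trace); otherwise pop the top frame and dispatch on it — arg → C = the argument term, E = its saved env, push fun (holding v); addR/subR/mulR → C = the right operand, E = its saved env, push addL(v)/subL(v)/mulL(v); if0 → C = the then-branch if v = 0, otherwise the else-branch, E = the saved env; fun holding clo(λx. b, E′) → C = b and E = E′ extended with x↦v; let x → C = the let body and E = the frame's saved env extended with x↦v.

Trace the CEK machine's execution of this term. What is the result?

step 0: ⟨C=(let x = (let u = (5 * 0) in ((λv. 3) u)) in x); E=∅; K=∅⟩
step 1: ⟨C=(let u = (5 * 0) in ((λv. 3) u)); E=∅; K=[let x]⟩
step 2: ⟨C=(5 * 0); E=∅; K=[let u :: let x]⟩
step 3: ⟨C=5; E=∅; K=[mulR :: let u :: let x]⟩
step 4: ⟨C=0; E=∅; K=[mulL(5) :: let u :: let x]⟩
step 5: ⟨C=((λv. 3) u); E={u↦0}; K=[let x]⟩
step 6: ⟨C=(λv. 3); E={u↦0}; K=[arg :: let x]⟩
step 7: ⟨C=u; E={u↦0}; K=[fun :: let x]⟩
step 8: ⟨C=3; E={v↦0, u↦0}; K=[let x]⟩
step 9: ⟨C=x; E={x↦3}; K=∅⟩
→ final value 3

Answer: 3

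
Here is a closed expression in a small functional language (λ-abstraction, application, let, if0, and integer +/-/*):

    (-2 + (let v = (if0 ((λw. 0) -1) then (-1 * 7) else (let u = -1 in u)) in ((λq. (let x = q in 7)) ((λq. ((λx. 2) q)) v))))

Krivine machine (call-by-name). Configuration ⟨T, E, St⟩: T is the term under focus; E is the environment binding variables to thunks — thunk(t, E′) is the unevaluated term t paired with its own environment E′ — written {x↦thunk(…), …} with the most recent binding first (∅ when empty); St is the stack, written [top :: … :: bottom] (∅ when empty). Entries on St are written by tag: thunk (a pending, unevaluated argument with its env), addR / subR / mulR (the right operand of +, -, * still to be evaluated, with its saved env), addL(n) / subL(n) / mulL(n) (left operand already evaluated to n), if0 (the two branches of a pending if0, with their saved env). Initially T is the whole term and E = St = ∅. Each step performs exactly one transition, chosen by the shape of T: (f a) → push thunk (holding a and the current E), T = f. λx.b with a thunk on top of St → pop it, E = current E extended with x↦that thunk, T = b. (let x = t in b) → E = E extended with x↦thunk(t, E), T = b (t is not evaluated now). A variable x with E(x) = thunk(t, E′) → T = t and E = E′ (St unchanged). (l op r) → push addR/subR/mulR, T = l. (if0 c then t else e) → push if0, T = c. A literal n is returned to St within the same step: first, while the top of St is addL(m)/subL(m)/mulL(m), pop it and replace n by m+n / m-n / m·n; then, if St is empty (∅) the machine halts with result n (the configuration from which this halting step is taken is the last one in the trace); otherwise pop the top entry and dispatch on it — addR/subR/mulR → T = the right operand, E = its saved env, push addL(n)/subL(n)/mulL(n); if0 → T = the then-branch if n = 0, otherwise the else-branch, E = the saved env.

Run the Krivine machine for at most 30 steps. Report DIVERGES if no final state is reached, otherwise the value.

Answer: 5

Machine steps:
t=0: <T=(-2 + (let v = (if0 ((λw. 0) -1) then (-1 * 7) else (let u = -1 in u)) in ((λq. (let x = q in 7)) ((λq. ((λx. 2) q)) v)))), E=∅, St=∅>
t=1: <T=-2, E=∅, St=[addR]>
t=2: <T=(let v = (if0 ((λw. 0) -1) then (-1 * 7) else (let u = -1 in u)) in ((λq. (let x = q in 7)) ((λq. ((λx. 2) q)) v))), E=∅, St=[addL(-2)]>
t=3: <T=((λq. (let x = q in 7)) ((λq. ((λx. 2) q)) v)), E={v↦thunk((if0 ((λw. 0) -1) then (-1 * 7) else (let u = -1 in u)), ∅)}, St=[addL(-2)]>
t=4: <T=(λq. (let x = q in 7)), E={v↦thunk((if0 ((λw. 0) -1) then (-1 * 7) else (let u = -1 in u)), ∅)}, St=[thunk :: addL(-2)]>
t=5: <T=(let x = q in 7), E={q↦thunk(((λq. ((λx. 2) q)) v), {v↦thunk((if0 ((λw. 0) -1) then (-1 * 7) else (let u = -1 in u)), ∅)}), v↦thunk((if0 ((λw. 0) -1) then (-1 * 7) else (let u = -1 in u)), ∅)}, St=[addL(-2)]>
t=6: <T=7, E={x↦thunk(q, {q↦thunk(((λq. ((λx. 2) q)) v), {v↦thunk((if0 ((λw. 0) -1) then (-1 * 7) else (let u = -1 in u)), ∅)}), v↦thunk((if0 ((λw. 0) -1) then (-1 * 7) else (let u = -1 in u)), ∅)}), q↦thunk(((λq. ((λx. 2) q)) v), {v↦thunk((if0 ((λw. 0) -1) then (-1 * 7) else (let u = -1 in u)), ∅)}), v↦thunk((if0 ((λw. 0) -1) then (-1 * 7) else (let u = -1 in u)), ∅)}, St=[addL(-2)]>
→ final value 5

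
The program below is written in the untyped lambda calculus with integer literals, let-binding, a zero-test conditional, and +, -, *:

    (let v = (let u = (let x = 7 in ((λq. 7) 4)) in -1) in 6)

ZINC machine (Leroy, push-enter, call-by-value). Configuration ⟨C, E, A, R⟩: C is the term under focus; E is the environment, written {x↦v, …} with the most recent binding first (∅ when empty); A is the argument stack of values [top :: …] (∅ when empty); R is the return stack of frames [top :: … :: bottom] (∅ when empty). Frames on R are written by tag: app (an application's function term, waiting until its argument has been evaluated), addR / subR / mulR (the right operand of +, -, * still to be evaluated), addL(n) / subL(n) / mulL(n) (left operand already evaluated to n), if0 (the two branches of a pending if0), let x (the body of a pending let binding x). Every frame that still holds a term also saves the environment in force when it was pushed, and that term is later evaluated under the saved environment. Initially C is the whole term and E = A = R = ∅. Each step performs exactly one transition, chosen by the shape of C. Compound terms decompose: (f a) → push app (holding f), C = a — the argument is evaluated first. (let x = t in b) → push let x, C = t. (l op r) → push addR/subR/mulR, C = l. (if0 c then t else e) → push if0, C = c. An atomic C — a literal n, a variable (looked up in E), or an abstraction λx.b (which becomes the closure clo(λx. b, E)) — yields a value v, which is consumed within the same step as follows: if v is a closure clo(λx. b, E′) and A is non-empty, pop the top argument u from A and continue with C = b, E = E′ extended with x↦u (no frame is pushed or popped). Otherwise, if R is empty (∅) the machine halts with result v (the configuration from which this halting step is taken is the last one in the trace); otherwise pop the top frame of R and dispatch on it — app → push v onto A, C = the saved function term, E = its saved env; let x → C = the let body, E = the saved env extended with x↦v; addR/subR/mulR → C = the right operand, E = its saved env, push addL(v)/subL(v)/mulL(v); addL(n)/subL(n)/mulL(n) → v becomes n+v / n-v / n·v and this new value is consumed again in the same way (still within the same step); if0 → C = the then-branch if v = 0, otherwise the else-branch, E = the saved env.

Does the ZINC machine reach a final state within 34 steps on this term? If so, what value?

[0] <C=(let v = (let u = (let x = 7 in ((λq. 7) 4)) in -1) in 6), E=∅, A=∅, R=∅>
[1] <C=(let u = (let x = 7 in ((λq. 7) 4)) in -1), E=∅, A=∅, R=[let v]>
[2] <C=(let x = 7 in ((λq. 7) 4)), E=∅, A=∅, R=[let u :: let v]>
[3] <C=7, E=∅, A=∅, R=[let x :: let u :: let v]>
[4] <C=((λq. 7) 4), E={x↦7}, A=∅, R=[let u :: let v]>
[5] <C=4, E={x↦7}, A=∅, R=[app :: let u :: let v]>
[6] <C=(λq. 7), E={x↦7}, A=[4], R=[let u :: let v]>
[7] <C=7, E={q↦4, x↦7}, A=∅, R=[let u :: let v]>
[8] <C=-1, E={u↦7}, A=∅, R=[let v]>
[9] <C=6, E={v↦-1}, A=∅, R=∅>
→ final value 6

Answer: 6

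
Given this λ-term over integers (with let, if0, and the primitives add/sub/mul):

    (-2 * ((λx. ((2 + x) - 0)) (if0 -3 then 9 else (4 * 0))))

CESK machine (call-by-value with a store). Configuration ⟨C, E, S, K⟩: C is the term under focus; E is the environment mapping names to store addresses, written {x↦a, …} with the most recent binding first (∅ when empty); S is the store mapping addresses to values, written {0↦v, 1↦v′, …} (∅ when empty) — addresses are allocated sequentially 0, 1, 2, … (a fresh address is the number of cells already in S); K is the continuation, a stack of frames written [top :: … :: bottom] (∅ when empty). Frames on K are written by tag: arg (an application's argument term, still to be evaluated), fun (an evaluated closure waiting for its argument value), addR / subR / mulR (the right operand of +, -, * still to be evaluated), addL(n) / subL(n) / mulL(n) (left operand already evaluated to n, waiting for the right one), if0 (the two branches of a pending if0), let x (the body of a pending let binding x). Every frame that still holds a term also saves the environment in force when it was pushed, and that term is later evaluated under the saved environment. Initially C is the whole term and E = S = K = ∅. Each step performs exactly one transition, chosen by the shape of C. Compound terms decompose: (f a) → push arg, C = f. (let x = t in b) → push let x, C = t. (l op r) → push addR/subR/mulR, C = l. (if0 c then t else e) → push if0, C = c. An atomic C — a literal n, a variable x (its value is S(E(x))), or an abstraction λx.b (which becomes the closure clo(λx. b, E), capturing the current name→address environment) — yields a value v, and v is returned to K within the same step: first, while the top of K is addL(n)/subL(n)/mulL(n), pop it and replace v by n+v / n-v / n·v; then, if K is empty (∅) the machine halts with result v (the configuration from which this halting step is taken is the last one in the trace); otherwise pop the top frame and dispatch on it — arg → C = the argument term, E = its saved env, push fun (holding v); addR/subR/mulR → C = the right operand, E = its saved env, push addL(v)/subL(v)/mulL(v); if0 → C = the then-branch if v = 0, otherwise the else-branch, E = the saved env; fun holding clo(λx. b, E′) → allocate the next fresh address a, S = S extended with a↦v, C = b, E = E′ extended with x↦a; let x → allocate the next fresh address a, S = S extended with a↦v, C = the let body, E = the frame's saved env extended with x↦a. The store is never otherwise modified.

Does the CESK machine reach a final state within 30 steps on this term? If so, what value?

t=0: [C=(-2 * ((λx. ((2 + x) - 0)) (if0 -3 then 9 else (4 * 0)))) | E=∅ | S=∅ | K=∅]
t=1: [C=-2 | E=∅ | S=∅ | K=[mulR]]
t=2: [C=((λx. ((2 + x) - 0)) (if0 -3 then 9 else (4 * 0))) | E=∅ | S=∅ | K=[mulL(-2)]]
t=3: [C=(λx. ((2 + x) - 0)) | E=∅ | S=∅ | K=[arg :: mulL(-2)]]
t=4: [C=(if0 -3 then 9 else (4 * 0)) | E=∅ | S=∅ | K=[fun :: mulL(-2)]]
t=5: [C=-3 | E=∅ | S=∅ | K=[if0 :: fun :: mulL(-2)]]
t=6: [C=(4 * 0) | E=∅ | S=∅ | K=[fun :: mulL(-2)]]
t=7: [C=4 | E=∅ | S=∅ | K=[mulR :: fun :: mulL(-2)]]
t=8: [C=0 | E=∅ | S=∅ | K=[mulL(4) :: fun :: mulL(-2)]]
t=9: [C=((2 + x) - 0) | E={x↦0} | S={0↦0} | K=[mulL(-2)]]
t=10: [C=(2 + x) | E={x↦0} | S={0↦0} | K=[subR :: mulL(-2)]]
t=11: [C=2 | E={x↦0} | S={0↦0} | K=[addR :: subR :: mulL(-2)]]
t=12: [C=x | E={x↦0} | S={0↦0} | K=[addL(2) :: subR :: mulL(-2)]]
t=13: [C=0 | E={x↦0} | S={0↦0} | K=[subL(2) :: mulL(-2)]]
→ final value -4

Answer: -4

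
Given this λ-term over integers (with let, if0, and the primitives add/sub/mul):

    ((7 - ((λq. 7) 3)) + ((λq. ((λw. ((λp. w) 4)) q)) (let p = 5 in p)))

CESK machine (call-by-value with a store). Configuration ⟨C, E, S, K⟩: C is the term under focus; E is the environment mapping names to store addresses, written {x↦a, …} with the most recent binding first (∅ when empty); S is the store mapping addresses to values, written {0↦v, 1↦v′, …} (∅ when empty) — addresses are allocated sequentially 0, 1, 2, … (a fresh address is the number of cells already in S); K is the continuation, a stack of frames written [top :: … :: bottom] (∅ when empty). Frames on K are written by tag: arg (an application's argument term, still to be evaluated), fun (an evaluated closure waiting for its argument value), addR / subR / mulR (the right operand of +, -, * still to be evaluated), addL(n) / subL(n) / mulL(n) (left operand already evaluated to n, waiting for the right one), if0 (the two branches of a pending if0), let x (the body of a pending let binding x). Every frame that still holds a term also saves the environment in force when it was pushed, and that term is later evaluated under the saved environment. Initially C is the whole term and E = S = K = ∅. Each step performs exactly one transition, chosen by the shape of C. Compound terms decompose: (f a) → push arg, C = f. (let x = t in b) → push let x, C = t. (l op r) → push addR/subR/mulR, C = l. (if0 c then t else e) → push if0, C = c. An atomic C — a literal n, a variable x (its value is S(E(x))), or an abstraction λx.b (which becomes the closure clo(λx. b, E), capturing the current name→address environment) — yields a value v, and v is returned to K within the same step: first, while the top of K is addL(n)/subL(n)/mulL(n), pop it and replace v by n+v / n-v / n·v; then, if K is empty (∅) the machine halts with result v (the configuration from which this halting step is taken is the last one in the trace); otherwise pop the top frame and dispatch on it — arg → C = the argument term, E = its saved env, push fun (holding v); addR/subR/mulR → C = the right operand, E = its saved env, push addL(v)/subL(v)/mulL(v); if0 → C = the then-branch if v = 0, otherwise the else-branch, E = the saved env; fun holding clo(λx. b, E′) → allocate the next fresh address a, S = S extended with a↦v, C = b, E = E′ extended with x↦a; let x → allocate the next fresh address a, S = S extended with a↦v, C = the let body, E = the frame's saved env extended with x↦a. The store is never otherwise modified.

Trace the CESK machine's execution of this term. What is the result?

Answer: 5

Execution trace:
t=0: ⟨C=((7 - ((λq. 7) 3)) + ((λq. ((λw. ((λp. w) 4)) q)) (let p = 5 in p))); E=∅; S=∅; K=∅⟩
t=1: ⟨C=(7 - ((λq. 7) 3)); E=∅; S=∅; K=[addR]⟩
t=2: ⟨C=7; E=∅; S=∅; K=[subR :: addR]⟩
t=3: ⟨C=((λq. 7) 3); E=∅; S=∅; K=[subL(7) :: addR]⟩
t=4: ⟨C=(λq. 7); E=∅; S=∅; K=[arg :: subL(7) :: addR]⟩
t=5: ⟨C=3; E=∅; S=∅; K=[fun :: subL(7) :: addR]⟩
t=6: ⟨C=7; E={q↦0}; S={0↦3}; K=[subL(7) :: addR]⟩
t=7: ⟨C=((λq. ((λw. ((λp. w) 4)) q)) (let p = 5 in p)); E=∅; S={0↦3}; K=[addL(0)]⟩
t=8: ⟨C=(λq. ((λw. ((λp. w) 4)) q)); E=∅; S={0↦3}; K=[arg :: addL(0)]⟩
t=9: ⟨C=(let p = 5 in p); E=∅; S={0↦3}; K=[fun :: addL(0)]⟩
t=10: ⟨C=5; E=∅; S={0↦3}; K=[let p :: fun :: addL(0)]⟩
t=11: ⟨C=p; E={p↦1}; S={0↦3, 1↦5}; K=[fun :: addL(0)]⟩
t=12: ⟨C=((λw. ((λp. w) 4)) q); E={q↦2}; S={0↦3, 1↦5, 2↦5}; K=[addL(0)]⟩
t=13: ⟨C=(λw. ((λp. w) 4)); E={q↦2}; S={0↦3, 1↦5, 2↦5}; K=[arg :: addL(0)]⟩
t=14: ⟨C=q; E={q↦2}; S={0↦3, 1↦5, 2↦5}; K=[fun :: addL(0)]⟩
t=15: ⟨C=((λp. w) 4); E={w↦3, q↦2}; S={0↦3, 1↦5, 2↦5, 3↦5}; K=[addL(0)]⟩
t=16: ⟨C=(λp. w); E={w↦3, q↦2}; S={0↦3, 1↦5, 2↦5, 3↦5}; K=[arg :: addL(0)]⟩
t=17: ⟨C=4; E={w↦3, q↦2}; S={0↦3, 1↦5, 2↦5, 3↦5}; K=[fun :: addL(0)]⟩
t=18: ⟨C=w; E={p↦4, w↦3, q↦2}; S={0↦3, 1↦5, 2↦5, 3↦5, 4↦4}; K=[addL(0)]⟩
→ final value 5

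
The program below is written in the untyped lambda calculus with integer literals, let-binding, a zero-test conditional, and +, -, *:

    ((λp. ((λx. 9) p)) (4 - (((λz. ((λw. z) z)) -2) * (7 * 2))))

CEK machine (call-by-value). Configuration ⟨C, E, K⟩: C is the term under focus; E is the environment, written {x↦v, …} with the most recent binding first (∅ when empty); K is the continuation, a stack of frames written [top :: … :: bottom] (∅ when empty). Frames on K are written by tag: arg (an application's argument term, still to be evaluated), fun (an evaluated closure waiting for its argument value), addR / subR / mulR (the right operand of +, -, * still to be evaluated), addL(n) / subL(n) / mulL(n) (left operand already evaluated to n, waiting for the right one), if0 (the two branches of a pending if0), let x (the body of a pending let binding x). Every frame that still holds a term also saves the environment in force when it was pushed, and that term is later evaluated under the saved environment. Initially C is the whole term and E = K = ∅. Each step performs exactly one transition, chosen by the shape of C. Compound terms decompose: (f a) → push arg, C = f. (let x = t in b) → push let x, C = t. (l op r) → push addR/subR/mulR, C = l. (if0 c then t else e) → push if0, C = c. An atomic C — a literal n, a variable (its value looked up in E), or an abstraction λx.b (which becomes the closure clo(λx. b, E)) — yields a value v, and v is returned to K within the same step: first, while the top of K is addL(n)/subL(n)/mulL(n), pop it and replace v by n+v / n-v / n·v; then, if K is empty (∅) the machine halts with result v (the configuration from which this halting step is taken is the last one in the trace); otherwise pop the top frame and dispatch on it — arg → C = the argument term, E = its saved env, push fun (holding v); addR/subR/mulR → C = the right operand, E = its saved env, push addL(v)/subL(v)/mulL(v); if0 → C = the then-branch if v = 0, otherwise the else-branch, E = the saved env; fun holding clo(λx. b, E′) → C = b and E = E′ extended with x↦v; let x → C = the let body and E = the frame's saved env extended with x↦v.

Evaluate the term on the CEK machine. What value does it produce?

Answer: 9

Execution trace:
t=0: [C=((λp. ((λx. 9) p)) (4 - (((λz. ((λw. z) z)) -2) * (7 * 2)))) | E=∅ | K=∅]
t=1: [C=(λp. ((λx. 9) p)) | E=∅ | K=[arg]]
t=2: [C=(4 - (((λz. ((λw. z) z)) -2) * (7 * 2))) | E=∅ | K=[fun]]
t=3: [C=4 | E=∅ | K=[subR :: fun]]
t=4: [C=(((λz. ((λw. z) z)) -2) * (7 * 2)) | E=∅ | K=[subL(4) :: fun]]
t=5: [C=((λz. ((λw. z) z)) -2) | E=∅ | K=[mulR :: subL(4) :: fun]]
t=6: [C=(λz. ((λw. z) z)) | E=∅ | K=[arg :: mulR :: subL(4) :: fun]]
t=7: [C=-2 | E=∅ | K=[fun :: mulR :: subL(4) :: fun]]
t=8: [C=((λw. z) z) | E={z↦-2} | K=[mulR :: subL(4) :: fun]]
t=9: [C=(λw. z) | E={z↦-2} | K=[arg :: mulR :: subL(4) :: fun]]
t=10: [C=z | E={z↦-2} | K=[fun :: mulR :: subL(4) :: fun]]
t=11: [C=z | E={w↦-2, z↦-2} | K=[mulR :: subL(4) :: fun]]
t=12: [C=(7 * 2) | E=∅ | K=[mulL(-2) :: subL(4) :: fun]]
t=13: [C=7 | E=∅ | K=[mulR :: mulL(-2) :: subL(4) :: fun]]
t=14: [C=2 | E=∅ | K=[mulL(7) :: mulL(-2) :: subL(4) :: fun]]
t=15: [C=((λx. 9) p) | E={p↦32} | K=∅]
t=16: [C=(λx. 9) | E={p↦32} | K=[arg]]
t=17: [C=p | E={p↦32} | K=[fun]]
t=18: [C=9 | E={x↦32, p↦32} | K=∅]
→ final value 9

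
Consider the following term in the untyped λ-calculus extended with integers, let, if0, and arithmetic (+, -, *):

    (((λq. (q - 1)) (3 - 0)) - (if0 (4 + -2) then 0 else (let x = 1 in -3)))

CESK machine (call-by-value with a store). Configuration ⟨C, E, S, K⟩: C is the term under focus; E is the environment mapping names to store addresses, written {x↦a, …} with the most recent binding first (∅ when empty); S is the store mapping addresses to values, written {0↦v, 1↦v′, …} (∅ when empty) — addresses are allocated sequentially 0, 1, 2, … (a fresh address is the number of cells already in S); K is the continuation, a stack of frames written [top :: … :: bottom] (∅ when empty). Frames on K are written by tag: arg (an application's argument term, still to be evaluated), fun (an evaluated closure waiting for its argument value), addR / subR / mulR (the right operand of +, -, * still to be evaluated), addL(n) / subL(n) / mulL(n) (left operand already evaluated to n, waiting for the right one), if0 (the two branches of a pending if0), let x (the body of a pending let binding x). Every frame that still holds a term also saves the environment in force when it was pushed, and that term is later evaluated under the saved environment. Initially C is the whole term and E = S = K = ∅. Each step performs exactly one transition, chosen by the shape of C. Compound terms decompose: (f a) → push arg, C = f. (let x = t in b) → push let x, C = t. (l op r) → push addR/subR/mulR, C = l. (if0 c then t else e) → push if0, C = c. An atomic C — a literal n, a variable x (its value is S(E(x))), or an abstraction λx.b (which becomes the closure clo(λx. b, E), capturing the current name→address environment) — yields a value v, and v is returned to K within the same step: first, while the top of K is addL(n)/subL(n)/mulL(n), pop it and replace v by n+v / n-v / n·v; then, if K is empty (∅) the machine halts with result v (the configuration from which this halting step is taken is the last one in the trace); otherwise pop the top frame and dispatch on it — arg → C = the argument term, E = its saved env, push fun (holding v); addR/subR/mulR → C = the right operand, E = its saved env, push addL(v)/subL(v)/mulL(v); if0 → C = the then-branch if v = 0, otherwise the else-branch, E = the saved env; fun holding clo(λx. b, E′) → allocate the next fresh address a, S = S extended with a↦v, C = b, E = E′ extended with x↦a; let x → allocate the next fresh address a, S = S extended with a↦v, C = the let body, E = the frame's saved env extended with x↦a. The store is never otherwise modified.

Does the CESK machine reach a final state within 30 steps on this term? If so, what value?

[0] ⟨C=(((λq. (q - 1)) (3 - 0)) - (if0 (4 + -2) then 0 else (let x = 1 in -3))); E=∅; S=∅; K=∅⟩
[1] ⟨C=((λq. (q - 1)) (3 - 0)); E=∅; S=∅; K=[subR]⟩
[2] ⟨C=(λq. (q - 1)); E=∅; S=∅; K=[arg :: subR]⟩
[3] ⟨C=(3 - 0); E=∅; S=∅; K=[fun :: subR]⟩
[4] ⟨C=3; E=∅; S=∅; K=[subR :: fun :: subR]⟩
[5] ⟨C=0; E=∅; S=∅; K=[subL(3) :: fun :: subR]⟩
[6] ⟨C=(q - 1); E={q↦0}; S={0↦3}; K=[subR]⟩
[7] ⟨C=q; E={q↦0}; S={0↦3}; K=[subR :: subR]⟩
[8] ⟨C=1; E={q↦0}; S={0↦3}; K=[subL(3) :: subR]⟩
[9] ⟨C=(if0 (4 + -2) then 0 else (let x = 1 in -3)); E=∅; S={0↦3}; K=[subL(2)]⟩
[10] ⟨C=(4 + -2); E=∅; S={0↦3}; K=[if0 :: subL(2)]⟩
[11] ⟨C=4; E=∅; S={0↦3}; K=[addR :: if0 :: subL(2)]⟩
[12] ⟨C=-2; E=∅; S={0↦3}; K=[addL(4) :: if0 :: subL(2)]⟩
[13] ⟨C=(let x = 1 in -3); E=∅; S={0↦3}; K=[subL(2)]⟩
[14] ⟨C=1; E=∅; S={0↦3}; K=[let x :: subL(2)]⟩
[15] ⟨C=-3; E={x↦1}; S={0↦3, 1↦1}; K=[subL(2)]⟩
→ final value 5

Answer: 5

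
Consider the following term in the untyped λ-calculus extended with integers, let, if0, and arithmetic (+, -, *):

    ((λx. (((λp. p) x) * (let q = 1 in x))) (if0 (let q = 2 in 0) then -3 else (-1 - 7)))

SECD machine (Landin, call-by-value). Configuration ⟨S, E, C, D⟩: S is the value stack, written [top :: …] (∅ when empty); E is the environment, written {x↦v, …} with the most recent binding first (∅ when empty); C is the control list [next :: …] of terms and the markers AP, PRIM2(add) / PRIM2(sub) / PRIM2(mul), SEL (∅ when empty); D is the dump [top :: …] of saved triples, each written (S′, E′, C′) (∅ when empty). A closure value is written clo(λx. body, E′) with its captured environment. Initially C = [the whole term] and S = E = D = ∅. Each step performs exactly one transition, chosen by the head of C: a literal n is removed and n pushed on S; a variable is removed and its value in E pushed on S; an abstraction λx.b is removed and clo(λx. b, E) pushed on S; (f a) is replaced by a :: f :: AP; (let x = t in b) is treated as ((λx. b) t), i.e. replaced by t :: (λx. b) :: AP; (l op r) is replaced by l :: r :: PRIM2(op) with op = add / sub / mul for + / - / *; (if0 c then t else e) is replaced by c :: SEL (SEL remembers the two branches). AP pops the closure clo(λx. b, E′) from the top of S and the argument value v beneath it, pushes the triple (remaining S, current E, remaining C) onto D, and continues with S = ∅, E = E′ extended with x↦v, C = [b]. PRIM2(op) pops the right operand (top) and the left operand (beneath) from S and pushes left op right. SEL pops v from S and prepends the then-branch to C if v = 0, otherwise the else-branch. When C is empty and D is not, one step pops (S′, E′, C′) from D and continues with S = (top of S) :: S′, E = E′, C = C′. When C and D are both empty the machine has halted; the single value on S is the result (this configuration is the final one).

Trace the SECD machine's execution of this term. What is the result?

0. <S=∅, E=∅, C=[((λx. (((λp. p) x) * (let q = 1 in x))) (if0 (let q = 2 in 0) then -3 else (-1 - 7)))], D=∅>
1. <S=∅, E=∅, C=[(if0 (let q = 2 in 0) then -3 else (-1 - 7)) :: (λx. (((λp. p) x) * (let q = 1 in x))) :: AP], D=∅>
2. <S=∅, E=∅, C=[(let q = 2 in 0) :: SEL :: (λx. (((λp. p) x) * (let q = 1 in x))) :: AP], D=∅>
3. <S=∅, E=∅, C=[2 :: (λq. 0) :: AP :: SEL :: (λx. (((λp. p) x) * (let q = 1 in x))) :: AP], D=∅>
4. <S=[2], E=∅, C=[(λq. 0) :: AP :: SEL :: (λx. (((λp. p) x) * (let q = 1 in x))) :: AP], D=∅>
5. <S=[clo(λq. 0, ∅) :: 2], E=∅, C=[AP :: SEL :: (λx. (((λp. p) x) * (let q = 1 in x))) :: AP], D=∅>
6. <S=∅, E={q↦2}, C=[0], D=[(∅, ∅, [SEL :: (λx. (((λp. p) x) * (let q = 1 in x))) :: AP])]>
7. <S=[0], E={q↦2}, C=∅, D=[(∅, ∅, [SEL :: (λx. (((λp. p) x) * (let q = 1 in x))) :: AP])]>
8. <S=[0], E=∅, C=[SEL :: (λx. (((λp. p) x) * (let q = 1 in x))) :: AP], D=∅>
9. <S=∅, E=∅, C=[-3 :: (λx. (((λp. p) x) * (let q = 1 in x))) :: AP], D=∅>
10. <S=[-3], E=∅, C=[(λx. (((λp. p) x) * (let q = 1 in x))) :: AP], D=∅>
11. <S=[clo(λx. (((λp. p) x) * (let q = 1 in x)), ∅) :: -3], E=∅, C=[AP], D=∅>
12. <S=∅, E={x↦-3}, C=[(((λp. p) x) * (let q = 1 in x))], D=[(∅, ∅, ∅)]>
13. <S=∅, E={x↦-3}, C=[((λp. p) x) :: (let q = 1 in x) :: PRIM2(mul)], D=[(∅, ∅, ∅)]>
14. <S=∅, E={x↦-3}, C=[x :: (λp. p) :: AP :: (let q = 1 in x) :: PRIM2(mul)], D=[(∅, ∅, ∅)]>
15. <S=[-3], E={x↦-3}, C=[(λp. p) :: AP :: (let q = 1 in x) :: PRIM2(mul)], D=[(∅, ∅, ∅)]>
16. <S=[clo(λp. p, {x↦-3}) :: -3], E={x↦-3}, C=[AP :: (let q = 1 in x) :: PRIM2(mul)], D=[(∅, ∅, ∅)]>
17. <S=∅, E={p↦-3, x↦-3}, C=[p], D=[(∅, {x↦-3}, [(let q = 1 in x) :: PRIM2(mul)]) :: (∅, ∅, ∅)]>
18. <S=[-3], E={p↦-3, x↦-3}, C=∅, D=[(∅, {x↦-3}, [(let q = 1 in x) :: PRIM2(mul)]) :: (∅, ∅, ∅)]>
19. <S=[-3], E={x↦-3}, C=[(let q = 1 in x) :: PRIM2(mul)], D=[(∅, ∅, ∅)]>
20. <S=[-3], E={x↦-3}, C=[1 :: (λq. x) :: AP :: PRIM2(mul)], D=[(∅, ∅, ∅)]>
21. <S=[1 :: -3], E={x↦-3}, C=[(λq. x) :: AP :: PRIM2(mul)], D=[(∅, ∅, ∅)]>
22. <S=[clo(λq. x, {x↦-3}) :: 1 :: -3], E={x↦-3}, C=[AP :: PRIM2(mul)], D=[(∅, ∅, ∅)]>
23. <S=∅, E={q↦1, x↦-3}, C=[x], D=[([-3], {x↦-3}, [PRIM2(mul)]) :: (∅, ∅, ∅)]>
24. <S=[-3], E={q↦1, x↦-3}, C=∅, D=[([-3], {x↦-3}, [PRIM2(mul)]) :: (∅, ∅, ∅)]>
25. <S=[-3 :: -3], E={x↦-3}, C=[PRIM2(mul)], D=[(∅, ∅, ∅)]>
26. <S=[9], E={x↦-3}, C=∅, D=[(∅, ∅, ∅)]>
27. <S=[9], E=∅, C=∅, D=∅>
→ final value 9

Answer: 9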